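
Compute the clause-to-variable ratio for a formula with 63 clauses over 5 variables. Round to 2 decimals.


Clause-to-variable ratio = clauses / variables.
63 / 5 = 12.6.

12.6


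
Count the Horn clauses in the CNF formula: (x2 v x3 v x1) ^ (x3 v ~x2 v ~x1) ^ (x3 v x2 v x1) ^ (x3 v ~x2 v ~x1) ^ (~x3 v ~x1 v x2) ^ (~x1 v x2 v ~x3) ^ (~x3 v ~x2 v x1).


A Horn clause has at most one positive literal.
Clause 1: 3 positive lit(s) -> not Horn
Clause 2: 1 positive lit(s) -> Horn
Clause 3: 3 positive lit(s) -> not Horn
Clause 4: 1 positive lit(s) -> Horn
Clause 5: 1 positive lit(s) -> Horn
Clause 6: 1 positive lit(s) -> Horn
Clause 7: 1 positive lit(s) -> Horn
Total Horn clauses = 5.

5


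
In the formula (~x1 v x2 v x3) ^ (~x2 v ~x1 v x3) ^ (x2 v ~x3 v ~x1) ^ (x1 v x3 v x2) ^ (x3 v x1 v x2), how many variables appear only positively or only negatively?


A pure literal appears in only one polarity across all clauses.
No pure literals found.
Count = 0.

0


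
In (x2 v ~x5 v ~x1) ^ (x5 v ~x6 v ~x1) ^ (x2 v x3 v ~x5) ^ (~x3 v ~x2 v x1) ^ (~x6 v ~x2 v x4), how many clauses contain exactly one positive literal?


A definite clause has exactly one positive literal.
Clause 1: 1 positive -> definite
Clause 2: 1 positive -> definite
Clause 3: 2 positive -> not definite
Clause 4: 1 positive -> definite
Clause 5: 1 positive -> definite
Definite clause count = 4.

4


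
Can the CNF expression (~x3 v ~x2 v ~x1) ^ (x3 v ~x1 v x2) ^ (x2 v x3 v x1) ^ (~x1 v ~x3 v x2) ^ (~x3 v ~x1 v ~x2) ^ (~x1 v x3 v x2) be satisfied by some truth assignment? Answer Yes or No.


Check all 8 possible truth assignments.
Number of satisfying assignments found: 4.
The formula is satisfiable.

Yes


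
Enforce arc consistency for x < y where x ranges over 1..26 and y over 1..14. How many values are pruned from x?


For the constraint x < y, x needs a supporting value in y's domain.
x can be at most 13 (one less than y's maximum).
Valid x values from domain: 13 out of 26.
Pruned = 26 - 13 = 13.

13


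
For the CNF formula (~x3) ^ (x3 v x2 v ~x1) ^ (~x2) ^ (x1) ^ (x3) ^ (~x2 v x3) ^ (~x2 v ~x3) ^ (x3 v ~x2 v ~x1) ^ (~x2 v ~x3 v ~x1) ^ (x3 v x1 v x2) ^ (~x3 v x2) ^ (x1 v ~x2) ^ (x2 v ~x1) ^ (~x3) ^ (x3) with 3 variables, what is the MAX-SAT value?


Enumerate all 8 truth assignments.
For each, count how many of the 15 clauses are satisfied.
The formula is not fully satisfiable, so the maximum is below 15.
Maximum simultaneously satisfiable clauses = 11.

11


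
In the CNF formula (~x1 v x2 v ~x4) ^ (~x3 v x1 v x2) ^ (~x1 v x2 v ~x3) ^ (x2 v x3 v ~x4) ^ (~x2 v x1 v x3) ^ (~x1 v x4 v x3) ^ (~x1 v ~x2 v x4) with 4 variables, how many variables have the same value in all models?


Find all satisfying assignments: 5 model(s).
Check which variables have the same value in every model.
No variable is fixed across all models.
Backbone size = 0.

0


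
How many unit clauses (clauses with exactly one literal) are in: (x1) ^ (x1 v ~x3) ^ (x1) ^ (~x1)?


A unit clause contains exactly one literal.
Unit clauses found: (x1), (x1), (~x1).
Count = 3.

3


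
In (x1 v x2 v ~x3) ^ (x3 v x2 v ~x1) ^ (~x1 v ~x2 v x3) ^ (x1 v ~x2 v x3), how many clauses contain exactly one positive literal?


A definite clause has exactly one positive literal.
Clause 1: 2 positive -> not definite
Clause 2: 2 positive -> not definite
Clause 3: 1 positive -> definite
Clause 4: 2 positive -> not definite
Definite clause count = 1.

1


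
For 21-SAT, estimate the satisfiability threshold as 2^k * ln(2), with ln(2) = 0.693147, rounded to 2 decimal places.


Using the asymptotic formula: threshold ~ 2^k * ln(2).
2^21 = 2097152.
2097152 * 0.693147 = 1453634.62.

1453634.62


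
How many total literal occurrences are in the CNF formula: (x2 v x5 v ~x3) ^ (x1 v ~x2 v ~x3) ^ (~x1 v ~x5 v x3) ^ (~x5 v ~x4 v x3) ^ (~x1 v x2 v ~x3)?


Clause lengths: 3, 3, 3, 3, 3.
Sum = 3 + 3 + 3 + 3 + 3 = 15.

15


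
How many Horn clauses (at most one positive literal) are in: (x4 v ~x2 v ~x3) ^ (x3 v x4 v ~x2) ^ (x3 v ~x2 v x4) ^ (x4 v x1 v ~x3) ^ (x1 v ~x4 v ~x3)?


A Horn clause has at most one positive literal.
Clause 1: 1 positive lit(s) -> Horn
Clause 2: 2 positive lit(s) -> not Horn
Clause 3: 2 positive lit(s) -> not Horn
Clause 4: 2 positive lit(s) -> not Horn
Clause 5: 1 positive lit(s) -> Horn
Total Horn clauses = 2.

2


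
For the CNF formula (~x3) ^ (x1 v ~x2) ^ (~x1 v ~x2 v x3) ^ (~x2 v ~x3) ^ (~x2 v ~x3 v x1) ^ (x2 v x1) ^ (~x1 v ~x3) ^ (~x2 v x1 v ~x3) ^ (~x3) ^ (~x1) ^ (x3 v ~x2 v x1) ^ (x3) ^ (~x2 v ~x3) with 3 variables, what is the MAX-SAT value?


Enumerate all 8 truth assignments.
For each, count how many of the 13 clauses are satisfied.
The formula is not fully satisfiable, so the maximum is below 13.
Maximum simultaneously satisfiable clauses = 11.

11


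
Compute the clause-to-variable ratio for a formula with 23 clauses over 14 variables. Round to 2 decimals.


Clause-to-variable ratio = clauses / variables.
23 / 14 = 1.64.

1.64


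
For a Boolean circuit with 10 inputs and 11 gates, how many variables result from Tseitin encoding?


The Tseitin transformation introduces one auxiliary variable per gate.
Total variables = inputs + gates = 10 + 11 = 21.

21


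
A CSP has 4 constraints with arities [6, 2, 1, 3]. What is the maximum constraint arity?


The arities are: 6, 2, 1, 3.
Scan for the maximum value.
Maximum arity = 6.

6


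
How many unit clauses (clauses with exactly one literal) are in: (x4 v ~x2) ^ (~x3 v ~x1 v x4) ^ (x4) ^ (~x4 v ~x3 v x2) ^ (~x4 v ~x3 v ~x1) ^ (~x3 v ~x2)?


A unit clause contains exactly one literal.
Unit clauses found: (x4).
Count = 1.

1


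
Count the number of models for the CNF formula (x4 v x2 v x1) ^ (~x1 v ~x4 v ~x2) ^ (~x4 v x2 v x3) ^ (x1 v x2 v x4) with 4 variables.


Enumerate all 16 truth assignments over 4 variables.
Test each against every clause.
Satisfying assignments found: 10.

10


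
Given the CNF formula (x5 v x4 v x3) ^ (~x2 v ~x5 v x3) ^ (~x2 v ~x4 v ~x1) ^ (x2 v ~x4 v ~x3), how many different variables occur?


Identify each distinct variable in the formula.
Variables found: x1, x2, x3, x4, x5.
Total distinct variables = 5.

5


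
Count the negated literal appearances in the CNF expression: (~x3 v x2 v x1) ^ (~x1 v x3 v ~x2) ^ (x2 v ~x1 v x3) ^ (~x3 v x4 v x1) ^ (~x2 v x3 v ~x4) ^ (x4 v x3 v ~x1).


Scan each clause for negated literals.
Clause 1: 1 negative; Clause 2: 2 negative; Clause 3: 1 negative; Clause 4: 1 negative; Clause 5: 2 negative; Clause 6: 1 negative.
Total negative literal occurrences = 8.

8


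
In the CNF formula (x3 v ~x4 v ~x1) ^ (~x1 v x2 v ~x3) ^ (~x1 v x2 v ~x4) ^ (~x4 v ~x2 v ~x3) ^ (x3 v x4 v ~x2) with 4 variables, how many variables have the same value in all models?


Find all satisfying assignments: 8 model(s).
Check which variables have the same value in every model.
No variable is fixed across all models.
Backbone size = 0.

0


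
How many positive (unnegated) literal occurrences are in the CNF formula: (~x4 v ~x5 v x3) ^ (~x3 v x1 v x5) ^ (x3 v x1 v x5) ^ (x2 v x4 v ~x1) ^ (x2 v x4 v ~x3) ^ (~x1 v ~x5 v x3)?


Scan each clause for unnegated literals.
Clause 1: 1 positive; Clause 2: 2 positive; Clause 3: 3 positive; Clause 4: 2 positive; Clause 5: 2 positive; Clause 6: 1 positive.
Total positive literal occurrences = 11.

11


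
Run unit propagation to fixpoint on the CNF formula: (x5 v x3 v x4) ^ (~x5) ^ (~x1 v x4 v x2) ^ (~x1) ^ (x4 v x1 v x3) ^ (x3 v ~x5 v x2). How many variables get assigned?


Unit propagation repeatedly assigns the literal in any unit clause, then simplifies.
Assignments in order: x5 = F, x1 = F.
No further unit clauses remain.
Total variables assigned = 2.

2


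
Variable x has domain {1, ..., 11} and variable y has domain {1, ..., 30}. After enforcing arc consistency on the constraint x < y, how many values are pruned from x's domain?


For the constraint x < y, x needs a supporting value in y's domain.
x can be at most 29 (one less than y's maximum).
Valid x values from domain: 11 out of 11.
Pruned = 11 - 11 = 0.

0


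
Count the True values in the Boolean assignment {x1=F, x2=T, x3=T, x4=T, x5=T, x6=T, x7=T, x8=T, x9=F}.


The weight is the number of variables assigned True.
True variables: x2, x3, x4, x5, x6, x7, x8.
Weight = 7.

7


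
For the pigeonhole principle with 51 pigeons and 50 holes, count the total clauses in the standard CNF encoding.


The PHP encoding has two parts:
1) At-least-one-hole clauses: 51 (one per pigeon, each with 50 literals).
2) At-most-one-pigeon-per-hole clauses: 50 holes * C(51,2) = 50 * 1275 = 63750.
Total clauses = 51 + 63750 = 63801.

63801


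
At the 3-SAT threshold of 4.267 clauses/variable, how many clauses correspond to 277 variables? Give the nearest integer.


The 3-SAT phase transition occurs at approximately 4.267 clauses per variable.
m = 4.267 * 277 = 1181.959.
Rounded to nearest integer: 1182.

1182


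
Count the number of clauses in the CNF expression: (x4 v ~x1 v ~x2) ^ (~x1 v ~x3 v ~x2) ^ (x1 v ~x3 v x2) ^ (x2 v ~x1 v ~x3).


Each group enclosed in parentheses joined by ^ is one clause.
Counting the conjuncts: 4 clauses.

4


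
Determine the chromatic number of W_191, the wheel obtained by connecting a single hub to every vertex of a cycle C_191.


W_191 consists of the cycle C_191 together with a hub vertex adjacent to every cycle vertex.
The cycle C_191 needs 3 colors (odd cycle -> 3).
The hub is adjacent to every cycle vertex, so it must receive a new color distinct from all of them.
Chromatic number = 3 + 1 = 4.

4


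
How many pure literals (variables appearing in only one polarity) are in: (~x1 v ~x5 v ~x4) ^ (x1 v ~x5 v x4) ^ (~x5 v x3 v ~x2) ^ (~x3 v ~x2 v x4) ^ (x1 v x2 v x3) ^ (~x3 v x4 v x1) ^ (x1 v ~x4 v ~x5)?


A pure literal appears in only one polarity across all clauses.
Pure literals: x5 (negative only).
Count = 1.

1


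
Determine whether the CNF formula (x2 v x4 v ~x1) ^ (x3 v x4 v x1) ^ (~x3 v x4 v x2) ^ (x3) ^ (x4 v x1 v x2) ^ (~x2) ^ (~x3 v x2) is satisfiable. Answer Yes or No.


Check all 16 possible truth assignments.
Number of satisfying assignments found: 0.
The formula is unsatisfiable.

No


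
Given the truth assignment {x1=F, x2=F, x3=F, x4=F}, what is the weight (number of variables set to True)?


The weight is the number of variables assigned True.
True variables: none.
Weight = 0.

0


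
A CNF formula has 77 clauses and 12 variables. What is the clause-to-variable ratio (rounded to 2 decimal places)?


Clause-to-variable ratio = clauses / variables.
77 / 12 = 6.42.

6.42


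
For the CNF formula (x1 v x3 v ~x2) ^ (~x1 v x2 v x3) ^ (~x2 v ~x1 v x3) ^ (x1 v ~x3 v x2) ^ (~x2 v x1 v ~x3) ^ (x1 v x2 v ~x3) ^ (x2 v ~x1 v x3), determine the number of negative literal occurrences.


Scan each clause for negated literals.
Clause 1: 1 negative; Clause 2: 1 negative; Clause 3: 2 negative; Clause 4: 1 negative; Clause 5: 2 negative; Clause 6: 1 negative; Clause 7: 1 negative.
Total negative literal occurrences = 9.

9


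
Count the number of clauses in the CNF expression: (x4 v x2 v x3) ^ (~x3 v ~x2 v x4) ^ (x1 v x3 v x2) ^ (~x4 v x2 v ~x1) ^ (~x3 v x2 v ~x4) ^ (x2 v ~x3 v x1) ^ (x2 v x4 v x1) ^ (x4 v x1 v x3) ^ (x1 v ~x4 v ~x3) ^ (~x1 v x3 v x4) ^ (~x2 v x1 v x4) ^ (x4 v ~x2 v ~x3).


Each group enclosed in parentheses joined by ^ is one clause.
Counting the conjuncts: 12 clauses.

12


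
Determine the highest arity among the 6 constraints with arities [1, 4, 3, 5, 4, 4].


The arities are: 1, 4, 3, 5, 4, 4.
Scan for the maximum value.
Maximum arity = 5.

5


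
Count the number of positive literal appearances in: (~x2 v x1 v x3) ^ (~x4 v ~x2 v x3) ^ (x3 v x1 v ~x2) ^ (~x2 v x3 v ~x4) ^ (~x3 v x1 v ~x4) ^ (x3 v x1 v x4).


Scan each clause for unnegated literals.
Clause 1: 2 positive; Clause 2: 1 positive; Clause 3: 2 positive; Clause 4: 1 positive; Clause 5: 1 positive; Clause 6: 3 positive.
Total positive literal occurrences = 10.

10


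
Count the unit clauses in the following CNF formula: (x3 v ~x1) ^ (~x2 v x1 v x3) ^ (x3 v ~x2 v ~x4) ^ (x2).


A unit clause contains exactly one literal.
Unit clauses found: (x2).
Count = 1.

1


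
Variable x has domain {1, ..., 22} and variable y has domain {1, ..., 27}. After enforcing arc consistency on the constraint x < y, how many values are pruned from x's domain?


For the constraint x < y, x needs a supporting value in y's domain.
x can be at most 26 (one less than y's maximum).
Valid x values from domain: 22 out of 22.
Pruned = 22 - 22 = 0.

0


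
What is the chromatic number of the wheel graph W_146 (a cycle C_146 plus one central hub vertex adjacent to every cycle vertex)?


W_146 consists of the cycle C_146 together with a hub vertex adjacent to every cycle vertex.
The cycle C_146 needs 2 colors (even cycle -> 2).
The hub is adjacent to every cycle vertex, so it must receive a new color distinct from all of them.
Chromatic number = 2 + 1 = 3.

3


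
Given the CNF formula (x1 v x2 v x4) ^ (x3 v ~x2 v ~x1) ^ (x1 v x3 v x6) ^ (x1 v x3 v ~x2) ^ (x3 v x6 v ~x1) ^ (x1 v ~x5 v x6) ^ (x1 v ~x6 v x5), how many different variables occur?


Identify each distinct variable in the formula.
Variables found: x1, x2, x3, x4, x5, x6.
Total distinct variables = 6.

6


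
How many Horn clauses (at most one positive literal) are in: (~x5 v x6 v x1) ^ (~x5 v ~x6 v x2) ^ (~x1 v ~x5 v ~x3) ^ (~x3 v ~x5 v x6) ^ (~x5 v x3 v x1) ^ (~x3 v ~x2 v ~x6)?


A Horn clause has at most one positive literal.
Clause 1: 2 positive lit(s) -> not Horn
Clause 2: 1 positive lit(s) -> Horn
Clause 3: 0 positive lit(s) -> Horn
Clause 4: 1 positive lit(s) -> Horn
Clause 5: 2 positive lit(s) -> not Horn
Clause 6: 0 positive lit(s) -> Horn
Total Horn clauses = 4.

4


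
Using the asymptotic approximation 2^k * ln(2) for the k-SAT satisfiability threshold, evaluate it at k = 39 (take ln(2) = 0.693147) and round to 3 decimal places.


Using the asymptotic formula: threshold ~ 2^k * ln(2).
2^39 = 549755813888.
549755813888 * 0.693147 = 381061593129.026.

381061593129.026


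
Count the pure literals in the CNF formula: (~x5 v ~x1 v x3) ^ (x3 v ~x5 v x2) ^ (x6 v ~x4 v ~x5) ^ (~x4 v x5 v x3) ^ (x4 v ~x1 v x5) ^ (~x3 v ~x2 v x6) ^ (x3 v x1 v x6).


A pure literal appears in only one polarity across all clauses.
Pure literals: x6 (positive only).
Count = 1.

1


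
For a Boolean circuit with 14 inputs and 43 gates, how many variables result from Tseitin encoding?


The Tseitin transformation introduces one auxiliary variable per gate.
Total variables = inputs + gates = 14 + 43 = 57.

57


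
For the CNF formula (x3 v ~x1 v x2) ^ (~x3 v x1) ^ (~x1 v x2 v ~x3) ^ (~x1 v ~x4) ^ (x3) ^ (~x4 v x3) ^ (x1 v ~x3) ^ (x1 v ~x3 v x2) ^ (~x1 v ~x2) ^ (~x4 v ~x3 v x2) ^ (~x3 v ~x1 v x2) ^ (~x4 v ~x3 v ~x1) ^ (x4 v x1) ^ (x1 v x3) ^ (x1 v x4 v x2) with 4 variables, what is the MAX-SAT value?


Enumerate all 16 truth assignments.
For each, count how many of the 15 clauses are satisfied.
The formula is not fully satisfiable, so the maximum is below 15.
Maximum simultaneously satisfiable clauses = 14.

14


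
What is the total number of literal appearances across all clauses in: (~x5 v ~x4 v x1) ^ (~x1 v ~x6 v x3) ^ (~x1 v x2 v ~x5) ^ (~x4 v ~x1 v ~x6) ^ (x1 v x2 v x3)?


Clause lengths: 3, 3, 3, 3, 3.
Sum = 3 + 3 + 3 + 3 + 3 = 15.

15


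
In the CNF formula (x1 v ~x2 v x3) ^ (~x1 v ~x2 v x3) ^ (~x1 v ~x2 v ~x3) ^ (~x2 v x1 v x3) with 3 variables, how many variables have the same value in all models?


Find all satisfying assignments: 5 model(s).
Check which variables have the same value in every model.
No variable is fixed across all models.
Backbone size = 0.

0


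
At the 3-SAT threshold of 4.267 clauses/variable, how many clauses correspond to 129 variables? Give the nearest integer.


The 3-SAT phase transition occurs at approximately 4.267 clauses per variable.
m = 4.267 * 129 = 550.443.
Rounded to nearest integer: 550.

550


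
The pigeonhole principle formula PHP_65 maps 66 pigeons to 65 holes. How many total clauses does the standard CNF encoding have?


The PHP encoding has two parts:
1) At-least-one-hole clauses: 66 (one per pigeon, each with 65 literals).
2) At-most-one-pigeon-per-hole clauses: 65 holes * C(66,2) = 65 * 2145 = 139425.
Total clauses = 66 + 139425 = 139491.

139491


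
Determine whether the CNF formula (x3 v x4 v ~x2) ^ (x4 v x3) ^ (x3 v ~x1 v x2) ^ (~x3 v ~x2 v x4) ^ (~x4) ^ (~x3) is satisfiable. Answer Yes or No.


Check all 16 possible truth assignments.
Number of satisfying assignments found: 0.
The formula is unsatisfiable.

No


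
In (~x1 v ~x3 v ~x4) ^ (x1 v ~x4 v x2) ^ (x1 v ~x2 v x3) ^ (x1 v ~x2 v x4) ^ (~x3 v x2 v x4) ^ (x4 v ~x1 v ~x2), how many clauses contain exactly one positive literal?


A definite clause has exactly one positive literal.
Clause 1: 0 positive -> not definite
Clause 2: 2 positive -> not definite
Clause 3: 2 positive -> not definite
Clause 4: 2 positive -> not definite
Clause 5: 2 positive -> not definite
Clause 6: 1 positive -> definite
Definite clause count = 1.

1


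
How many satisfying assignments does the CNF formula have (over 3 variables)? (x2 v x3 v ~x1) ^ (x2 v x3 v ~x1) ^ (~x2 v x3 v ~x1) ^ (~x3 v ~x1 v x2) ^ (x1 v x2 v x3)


Enumerate all 8 truth assignments over 3 variables.
Test each against every clause.
Satisfying assignments found: 4.

4


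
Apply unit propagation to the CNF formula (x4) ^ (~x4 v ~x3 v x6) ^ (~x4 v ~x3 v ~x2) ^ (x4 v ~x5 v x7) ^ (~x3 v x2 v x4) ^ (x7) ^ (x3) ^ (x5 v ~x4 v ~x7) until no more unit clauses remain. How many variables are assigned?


Unit propagation repeatedly assigns the literal in any unit clause, then simplifies.
Assignments in order: x4 = T, x7 = T, x3 = T, x6 = T, x2 = F, x5 = T.
No further unit clauses remain.
Total variables assigned = 6.

6


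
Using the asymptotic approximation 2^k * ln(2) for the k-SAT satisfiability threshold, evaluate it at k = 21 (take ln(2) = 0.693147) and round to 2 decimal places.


Using the asymptotic formula: threshold ~ 2^k * ln(2).
2^21 = 2097152.
2097152 * 0.693147 = 1453634.62.

1453634.62


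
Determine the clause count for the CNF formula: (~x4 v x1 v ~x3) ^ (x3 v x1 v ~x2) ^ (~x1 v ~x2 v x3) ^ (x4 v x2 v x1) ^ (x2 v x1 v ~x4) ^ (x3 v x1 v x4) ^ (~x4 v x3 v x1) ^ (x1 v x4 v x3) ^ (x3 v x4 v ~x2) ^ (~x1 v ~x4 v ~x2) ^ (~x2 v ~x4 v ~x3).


Each group enclosed in parentheses joined by ^ is one clause.
Counting the conjuncts: 11 clauses.

11


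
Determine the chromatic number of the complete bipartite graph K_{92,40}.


K_{92,40} is bipartite by definition: the two parts are independent sets, with every edge crossing between them.
Color all vertices in one part with color 1 and all vertices in the other part with color 2.
Since the graph has at least one edge, one color does not suffice.
Chromatic number = 2.

2


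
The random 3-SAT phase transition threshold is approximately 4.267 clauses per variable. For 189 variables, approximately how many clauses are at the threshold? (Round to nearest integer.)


The 3-SAT phase transition occurs at approximately 4.267 clauses per variable.
m = 4.267 * 189 = 806.463.
Rounded to nearest integer: 806.

806


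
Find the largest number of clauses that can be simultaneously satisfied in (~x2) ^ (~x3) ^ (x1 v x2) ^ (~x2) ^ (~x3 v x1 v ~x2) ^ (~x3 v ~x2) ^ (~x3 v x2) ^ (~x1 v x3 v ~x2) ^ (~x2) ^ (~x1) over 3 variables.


Enumerate all 8 truth assignments.
For each, count how many of the 10 clauses are satisfied.
The formula is not fully satisfiable, so the maximum is below 10.
Maximum simultaneously satisfiable clauses = 9.

9


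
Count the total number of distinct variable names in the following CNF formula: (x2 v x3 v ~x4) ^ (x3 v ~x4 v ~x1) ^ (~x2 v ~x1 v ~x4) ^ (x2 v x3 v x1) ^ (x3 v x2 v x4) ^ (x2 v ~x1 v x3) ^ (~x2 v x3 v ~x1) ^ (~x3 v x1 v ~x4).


Identify each distinct variable in the formula.
Variables found: x1, x2, x3, x4.
Total distinct variables = 4.

4


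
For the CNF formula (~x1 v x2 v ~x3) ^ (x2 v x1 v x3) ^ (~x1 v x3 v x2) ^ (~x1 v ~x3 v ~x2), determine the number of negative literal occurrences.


Scan each clause for negated literals.
Clause 1: 2 negative; Clause 2: 0 negative; Clause 3: 1 negative; Clause 4: 3 negative.
Total negative literal occurrences = 6.

6


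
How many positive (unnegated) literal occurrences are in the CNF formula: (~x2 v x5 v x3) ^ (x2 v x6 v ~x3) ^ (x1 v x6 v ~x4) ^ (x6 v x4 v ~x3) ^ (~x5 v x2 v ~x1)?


Scan each clause for unnegated literals.
Clause 1: 2 positive; Clause 2: 2 positive; Clause 3: 2 positive; Clause 4: 2 positive; Clause 5: 1 positive.
Total positive literal occurrences = 9.

9


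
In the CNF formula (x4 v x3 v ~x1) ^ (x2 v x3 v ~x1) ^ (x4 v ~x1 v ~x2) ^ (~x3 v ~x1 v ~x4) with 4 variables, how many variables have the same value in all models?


Find all satisfying assignments: 10 model(s).
Check which variables have the same value in every model.
No variable is fixed across all models.
Backbone size = 0.

0


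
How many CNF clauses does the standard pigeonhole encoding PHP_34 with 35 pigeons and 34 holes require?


The PHP encoding has two parts:
1) At-least-one-hole clauses: 35 (one per pigeon, each with 34 literals).
2) At-most-one-pigeon-per-hole clauses: 34 holes * C(35,2) = 34 * 595 = 20230.
Total clauses = 35 + 20230 = 20265.

20265


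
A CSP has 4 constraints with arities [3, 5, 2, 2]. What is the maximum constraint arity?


The arities are: 3, 5, 2, 2.
Scan for the maximum value.
Maximum arity = 5.

5


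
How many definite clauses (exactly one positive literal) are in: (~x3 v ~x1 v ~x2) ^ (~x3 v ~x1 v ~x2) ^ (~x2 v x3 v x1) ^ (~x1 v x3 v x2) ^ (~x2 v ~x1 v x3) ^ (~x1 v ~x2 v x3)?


A definite clause has exactly one positive literal.
Clause 1: 0 positive -> not definite
Clause 2: 0 positive -> not definite
Clause 3: 2 positive -> not definite
Clause 4: 2 positive -> not definite
Clause 5: 1 positive -> definite
Clause 6: 1 positive -> definite
Definite clause count = 2.

2


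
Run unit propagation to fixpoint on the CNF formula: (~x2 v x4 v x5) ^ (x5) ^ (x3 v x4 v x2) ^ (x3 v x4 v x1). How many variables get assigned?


Unit propagation repeatedly assigns the literal in any unit clause, then simplifies.
Assignments in order: x5 = T.
No further unit clauses remain.
Total variables assigned = 1.

1


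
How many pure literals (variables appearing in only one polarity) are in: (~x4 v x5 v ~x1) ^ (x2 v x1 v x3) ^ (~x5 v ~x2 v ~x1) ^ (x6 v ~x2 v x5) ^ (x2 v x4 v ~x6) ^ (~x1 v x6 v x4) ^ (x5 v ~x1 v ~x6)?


A pure literal appears in only one polarity across all clauses.
Pure literals: x3 (positive only).
Count = 1.

1


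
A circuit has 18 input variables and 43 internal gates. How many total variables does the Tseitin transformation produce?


The Tseitin transformation introduces one auxiliary variable per gate.
Total variables = inputs + gates = 18 + 43 = 61.

61


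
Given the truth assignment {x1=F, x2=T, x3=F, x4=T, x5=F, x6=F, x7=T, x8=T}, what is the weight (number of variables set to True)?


The weight is the number of variables assigned True.
True variables: x2, x4, x7, x8.
Weight = 4.

4


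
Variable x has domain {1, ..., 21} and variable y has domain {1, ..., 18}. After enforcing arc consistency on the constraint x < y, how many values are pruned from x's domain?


For the constraint x < y, x needs a supporting value in y's domain.
x can be at most 17 (one less than y's maximum).
Valid x values from domain: 17 out of 21.
Pruned = 21 - 17 = 4.

4


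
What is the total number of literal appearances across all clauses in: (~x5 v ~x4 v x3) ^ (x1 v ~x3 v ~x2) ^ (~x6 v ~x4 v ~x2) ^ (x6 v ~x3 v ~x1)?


Clause lengths: 3, 3, 3, 3.
Sum = 3 + 3 + 3 + 3 = 12.

12


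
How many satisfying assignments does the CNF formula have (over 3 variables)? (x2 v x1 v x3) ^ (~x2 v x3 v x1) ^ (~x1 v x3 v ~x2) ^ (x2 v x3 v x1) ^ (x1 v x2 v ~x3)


Enumerate all 8 truth assignments over 3 variables.
Test each against every clause.
Satisfying assignments found: 4.

4


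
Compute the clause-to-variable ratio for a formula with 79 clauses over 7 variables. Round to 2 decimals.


Clause-to-variable ratio = clauses / variables.
79 / 7 = 11.29.

11.29


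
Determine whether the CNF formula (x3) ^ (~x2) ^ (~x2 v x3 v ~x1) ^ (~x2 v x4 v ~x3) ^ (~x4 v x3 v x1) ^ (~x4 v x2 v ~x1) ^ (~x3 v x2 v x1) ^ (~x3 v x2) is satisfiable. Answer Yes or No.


Check all 16 possible truth assignments.
Number of satisfying assignments found: 0.
The formula is unsatisfiable.

No


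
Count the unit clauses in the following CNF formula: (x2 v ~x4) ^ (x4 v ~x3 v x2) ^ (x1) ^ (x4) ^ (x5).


A unit clause contains exactly one literal.
Unit clauses found: (x1), (x4), (x5).
Count = 3.

3


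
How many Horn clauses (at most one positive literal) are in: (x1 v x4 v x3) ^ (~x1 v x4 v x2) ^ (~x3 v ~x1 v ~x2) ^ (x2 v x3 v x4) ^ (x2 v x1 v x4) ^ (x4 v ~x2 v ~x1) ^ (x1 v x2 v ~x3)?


A Horn clause has at most one positive literal.
Clause 1: 3 positive lit(s) -> not Horn
Clause 2: 2 positive lit(s) -> not Horn
Clause 3: 0 positive lit(s) -> Horn
Clause 4: 3 positive lit(s) -> not Horn
Clause 5: 3 positive lit(s) -> not Horn
Clause 6: 1 positive lit(s) -> Horn
Clause 7: 2 positive lit(s) -> not Horn
Total Horn clauses = 2.

2


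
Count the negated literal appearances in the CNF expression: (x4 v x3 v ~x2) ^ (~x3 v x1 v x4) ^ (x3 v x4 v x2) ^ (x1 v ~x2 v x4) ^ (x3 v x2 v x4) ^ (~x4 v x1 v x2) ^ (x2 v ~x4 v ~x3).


Scan each clause for negated literals.
Clause 1: 1 negative; Clause 2: 1 negative; Clause 3: 0 negative; Clause 4: 1 negative; Clause 5: 0 negative; Clause 6: 1 negative; Clause 7: 2 negative.
Total negative literal occurrences = 6.

6


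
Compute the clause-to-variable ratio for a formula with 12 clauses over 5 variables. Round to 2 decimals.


Clause-to-variable ratio = clauses / variables.
12 / 5 = 2.4.

2.4


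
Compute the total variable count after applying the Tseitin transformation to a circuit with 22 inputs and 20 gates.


The Tseitin transformation introduces one auxiliary variable per gate.
Total variables = inputs + gates = 22 + 20 = 42.

42


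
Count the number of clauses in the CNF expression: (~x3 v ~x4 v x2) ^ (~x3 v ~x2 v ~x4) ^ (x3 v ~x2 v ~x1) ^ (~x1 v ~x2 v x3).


Each group enclosed in parentheses joined by ^ is one clause.
Counting the conjuncts: 4 clauses.

4


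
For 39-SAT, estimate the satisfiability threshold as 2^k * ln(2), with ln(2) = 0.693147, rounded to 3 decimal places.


Using the asymptotic formula: threshold ~ 2^k * ln(2).
2^39 = 549755813888.
549755813888 * 0.693147 = 381061593129.026.

381061593129.026


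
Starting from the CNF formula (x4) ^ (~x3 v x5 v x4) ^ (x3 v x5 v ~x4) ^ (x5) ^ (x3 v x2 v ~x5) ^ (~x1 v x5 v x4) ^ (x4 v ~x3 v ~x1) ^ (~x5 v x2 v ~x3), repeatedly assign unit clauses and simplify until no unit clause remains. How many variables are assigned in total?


Unit propagation repeatedly assigns the literal in any unit clause, then simplifies.
Assignments in order: x4 = T, x5 = T.
No further unit clauses remain.
Total variables assigned = 2.

2


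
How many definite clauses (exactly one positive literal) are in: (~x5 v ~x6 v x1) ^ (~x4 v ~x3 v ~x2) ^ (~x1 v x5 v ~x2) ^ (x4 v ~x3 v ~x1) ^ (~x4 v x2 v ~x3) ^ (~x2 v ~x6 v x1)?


A definite clause has exactly one positive literal.
Clause 1: 1 positive -> definite
Clause 2: 0 positive -> not definite
Clause 3: 1 positive -> definite
Clause 4: 1 positive -> definite
Clause 5: 1 positive -> definite
Clause 6: 1 positive -> definite
Definite clause count = 5.

5


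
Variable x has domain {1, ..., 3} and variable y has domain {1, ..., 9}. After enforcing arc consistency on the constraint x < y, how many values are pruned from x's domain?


For the constraint x < y, x needs a supporting value in y's domain.
x can be at most 8 (one less than y's maximum).
Valid x values from domain: 3 out of 3.
Pruned = 3 - 3 = 0.

0


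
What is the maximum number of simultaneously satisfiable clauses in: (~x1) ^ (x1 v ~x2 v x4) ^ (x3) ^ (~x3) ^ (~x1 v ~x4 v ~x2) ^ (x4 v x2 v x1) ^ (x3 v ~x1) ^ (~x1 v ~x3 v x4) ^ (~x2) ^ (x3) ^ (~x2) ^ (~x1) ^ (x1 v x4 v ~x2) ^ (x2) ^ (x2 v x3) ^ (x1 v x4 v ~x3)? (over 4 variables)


Enumerate all 16 truth assignments.
For each, count how many of the 16 clauses are satisfied.
The formula is not fully satisfiable, so the maximum is below 16.
Maximum simultaneously satisfiable clauses = 14.

14


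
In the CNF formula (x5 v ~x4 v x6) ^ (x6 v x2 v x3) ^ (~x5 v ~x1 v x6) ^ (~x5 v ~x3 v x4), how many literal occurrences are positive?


Scan each clause for unnegated literals.
Clause 1: 2 positive; Clause 2: 3 positive; Clause 3: 1 positive; Clause 4: 1 positive.
Total positive literal occurrences = 7.

7


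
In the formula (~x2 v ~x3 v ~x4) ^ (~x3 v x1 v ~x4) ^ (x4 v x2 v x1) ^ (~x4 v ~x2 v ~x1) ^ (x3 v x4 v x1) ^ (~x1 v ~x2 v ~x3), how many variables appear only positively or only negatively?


A pure literal appears in only one polarity across all clauses.
No pure literals found.
Count = 0.

0


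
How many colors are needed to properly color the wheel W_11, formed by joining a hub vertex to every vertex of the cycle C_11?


W_11 consists of the cycle C_11 together with a hub vertex adjacent to every cycle vertex.
The cycle C_11 needs 3 colors (odd cycle -> 3).
The hub is adjacent to every cycle vertex, so it must receive a new color distinct from all of them.
Chromatic number = 3 + 1 = 4.

4


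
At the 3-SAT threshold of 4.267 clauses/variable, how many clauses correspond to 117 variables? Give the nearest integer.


The 3-SAT phase transition occurs at approximately 4.267 clauses per variable.
m = 4.267 * 117 = 499.239.
Rounded to nearest integer: 499.

499


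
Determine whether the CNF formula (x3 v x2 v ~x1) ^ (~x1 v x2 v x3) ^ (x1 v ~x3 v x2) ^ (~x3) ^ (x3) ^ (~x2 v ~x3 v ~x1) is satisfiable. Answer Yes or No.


Check all 8 possible truth assignments.
Number of satisfying assignments found: 0.
The formula is unsatisfiable.

No


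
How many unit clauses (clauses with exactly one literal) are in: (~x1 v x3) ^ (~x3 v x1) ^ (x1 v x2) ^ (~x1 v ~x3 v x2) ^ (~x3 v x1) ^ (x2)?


A unit clause contains exactly one literal.
Unit clauses found: (x2).
Count = 1.

1


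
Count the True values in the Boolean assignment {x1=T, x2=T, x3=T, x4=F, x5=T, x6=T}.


The weight is the number of variables assigned True.
True variables: x1, x2, x3, x5, x6.
Weight = 5.

5


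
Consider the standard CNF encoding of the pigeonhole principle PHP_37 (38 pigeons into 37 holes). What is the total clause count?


The PHP encoding has two parts:
1) At-least-one-hole clauses: 38 (one per pigeon, each with 37 literals).
2) At-most-one-pigeon-per-hole clauses: 37 holes * C(38,2) = 37 * 703 = 26011.
Total clauses = 38 + 26011 = 26049.

26049


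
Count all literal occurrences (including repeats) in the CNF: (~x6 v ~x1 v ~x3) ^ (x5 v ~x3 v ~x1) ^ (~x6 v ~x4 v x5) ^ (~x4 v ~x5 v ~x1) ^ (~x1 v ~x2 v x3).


Clause lengths: 3, 3, 3, 3, 3.
Sum = 3 + 3 + 3 + 3 + 3 = 15.

15


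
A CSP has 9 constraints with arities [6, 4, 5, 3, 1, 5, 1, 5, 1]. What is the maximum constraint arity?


The arities are: 6, 4, 5, 3, 1, 5, 1, 5, 1.
Scan for the maximum value.
Maximum arity = 6.

6


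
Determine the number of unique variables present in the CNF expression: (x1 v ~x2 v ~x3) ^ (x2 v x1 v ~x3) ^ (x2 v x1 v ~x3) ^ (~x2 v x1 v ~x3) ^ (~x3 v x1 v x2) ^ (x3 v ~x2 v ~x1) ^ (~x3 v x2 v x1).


Identify each distinct variable in the formula.
Variables found: x1, x2, x3.
Total distinct variables = 3.

3


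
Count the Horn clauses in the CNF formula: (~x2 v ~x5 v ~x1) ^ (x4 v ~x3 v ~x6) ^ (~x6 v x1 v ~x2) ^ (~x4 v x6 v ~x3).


A Horn clause has at most one positive literal.
Clause 1: 0 positive lit(s) -> Horn
Clause 2: 1 positive lit(s) -> Horn
Clause 3: 1 positive lit(s) -> Horn
Clause 4: 1 positive lit(s) -> Horn
Total Horn clauses = 4.

4


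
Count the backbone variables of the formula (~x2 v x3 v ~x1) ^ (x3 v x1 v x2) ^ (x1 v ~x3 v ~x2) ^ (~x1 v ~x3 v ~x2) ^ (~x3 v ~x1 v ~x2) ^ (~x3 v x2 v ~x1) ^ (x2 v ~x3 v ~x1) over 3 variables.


Find all satisfying assignments: 3 model(s).
Check which variables have the same value in every model.
No variable is fixed across all models.
Backbone size = 0.

0


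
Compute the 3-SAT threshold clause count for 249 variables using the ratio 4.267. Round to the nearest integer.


The 3-SAT phase transition occurs at approximately 4.267 clauses per variable.
m = 4.267 * 249 = 1062.483.
Rounded to nearest integer: 1062.

1062


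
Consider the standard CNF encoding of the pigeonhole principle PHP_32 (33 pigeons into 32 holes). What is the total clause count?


The PHP encoding has two parts:
1) At-least-one-hole clauses: 33 (one per pigeon, each with 32 literals).
2) At-most-one-pigeon-per-hole clauses: 32 holes * C(33,2) = 32 * 528 = 16896.
Total clauses = 33 + 16896 = 16929.

16929


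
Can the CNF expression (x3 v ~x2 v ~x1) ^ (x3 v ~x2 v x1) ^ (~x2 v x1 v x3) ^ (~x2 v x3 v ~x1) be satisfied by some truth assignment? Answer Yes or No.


Check all 8 possible truth assignments.
Number of satisfying assignments found: 6.
The formula is satisfiable.

Yes


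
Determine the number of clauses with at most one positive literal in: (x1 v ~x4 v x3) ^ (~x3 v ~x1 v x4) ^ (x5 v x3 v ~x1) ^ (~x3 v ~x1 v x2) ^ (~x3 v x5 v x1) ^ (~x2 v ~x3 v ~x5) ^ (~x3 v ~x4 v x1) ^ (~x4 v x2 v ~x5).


A Horn clause has at most one positive literal.
Clause 1: 2 positive lit(s) -> not Horn
Clause 2: 1 positive lit(s) -> Horn
Clause 3: 2 positive lit(s) -> not Horn
Clause 4: 1 positive lit(s) -> Horn
Clause 5: 2 positive lit(s) -> not Horn
Clause 6: 0 positive lit(s) -> Horn
Clause 7: 1 positive lit(s) -> Horn
Clause 8: 1 positive lit(s) -> Horn
Total Horn clauses = 5.

5


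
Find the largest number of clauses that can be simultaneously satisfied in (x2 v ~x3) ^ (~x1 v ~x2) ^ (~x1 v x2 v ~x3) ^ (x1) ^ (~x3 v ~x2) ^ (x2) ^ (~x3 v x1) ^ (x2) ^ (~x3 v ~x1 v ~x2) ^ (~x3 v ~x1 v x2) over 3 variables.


Enumerate all 8 truth assignments.
For each, count how many of the 10 clauses are satisfied.
The formula is not fully satisfiable, so the maximum is below 10.
Maximum simultaneously satisfiable clauses = 9.

9


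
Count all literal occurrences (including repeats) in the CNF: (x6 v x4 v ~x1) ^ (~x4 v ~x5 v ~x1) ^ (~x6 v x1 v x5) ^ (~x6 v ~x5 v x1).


Clause lengths: 3, 3, 3, 3.
Sum = 3 + 3 + 3 + 3 = 12.

12


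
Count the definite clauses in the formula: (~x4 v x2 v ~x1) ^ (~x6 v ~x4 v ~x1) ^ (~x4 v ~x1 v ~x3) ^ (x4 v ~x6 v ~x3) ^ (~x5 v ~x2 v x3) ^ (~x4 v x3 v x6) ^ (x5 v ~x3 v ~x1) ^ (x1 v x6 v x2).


A definite clause has exactly one positive literal.
Clause 1: 1 positive -> definite
Clause 2: 0 positive -> not definite
Clause 3: 0 positive -> not definite
Clause 4: 1 positive -> definite
Clause 5: 1 positive -> definite
Clause 6: 2 positive -> not definite
Clause 7: 1 positive -> definite
Clause 8: 3 positive -> not definite
Definite clause count = 4.

4


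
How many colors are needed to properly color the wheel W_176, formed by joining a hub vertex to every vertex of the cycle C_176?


W_176 consists of the cycle C_176 together with a hub vertex adjacent to every cycle vertex.
The cycle C_176 needs 2 colors (even cycle -> 2).
The hub is adjacent to every cycle vertex, so it must receive a new color distinct from all of them.
Chromatic number = 2 + 1 = 3.

3


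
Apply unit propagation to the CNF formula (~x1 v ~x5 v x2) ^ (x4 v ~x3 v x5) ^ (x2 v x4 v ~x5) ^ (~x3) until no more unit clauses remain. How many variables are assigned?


Unit propagation repeatedly assigns the literal in any unit clause, then simplifies.
Assignments in order: x3 = F.
No further unit clauses remain.
Total variables assigned = 1.

1


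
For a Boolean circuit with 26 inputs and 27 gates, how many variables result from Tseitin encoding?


The Tseitin transformation introduces one auxiliary variable per gate.
Total variables = inputs + gates = 26 + 27 = 53.

53


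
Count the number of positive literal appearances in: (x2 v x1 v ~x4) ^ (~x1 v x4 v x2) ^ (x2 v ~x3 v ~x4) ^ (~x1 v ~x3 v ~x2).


Scan each clause for unnegated literals.
Clause 1: 2 positive; Clause 2: 2 positive; Clause 3: 1 positive; Clause 4: 0 positive.
Total positive literal occurrences = 5.

5


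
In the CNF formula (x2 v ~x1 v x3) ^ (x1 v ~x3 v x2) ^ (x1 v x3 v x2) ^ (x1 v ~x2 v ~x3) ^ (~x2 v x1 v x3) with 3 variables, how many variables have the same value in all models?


Find all satisfying assignments: 3 model(s).
Check which variables have the same value in every model.
Fixed variables: x1=T.
Backbone size = 1.

1


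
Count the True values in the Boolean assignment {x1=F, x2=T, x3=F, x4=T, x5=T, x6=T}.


The weight is the number of variables assigned True.
True variables: x2, x4, x5, x6.
Weight = 4.

4


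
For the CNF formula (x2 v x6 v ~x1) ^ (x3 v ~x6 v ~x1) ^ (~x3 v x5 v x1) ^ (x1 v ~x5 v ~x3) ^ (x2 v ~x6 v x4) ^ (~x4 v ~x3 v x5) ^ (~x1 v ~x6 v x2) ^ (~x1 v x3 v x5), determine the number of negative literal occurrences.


Scan each clause for negated literals.
Clause 1: 1 negative; Clause 2: 2 negative; Clause 3: 1 negative; Clause 4: 2 negative; Clause 5: 1 negative; Clause 6: 2 negative; Clause 7: 2 negative; Clause 8: 1 negative.
Total negative literal occurrences = 12.

12


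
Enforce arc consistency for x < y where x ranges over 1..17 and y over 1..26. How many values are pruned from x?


For the constraint x < y, x needs a supporting value in y's domain.
x can be at most 25 (one less than y's maximum).
Valid x values from domain: 17 out of 17.
Pruned = 17 - 17 = 0.

0


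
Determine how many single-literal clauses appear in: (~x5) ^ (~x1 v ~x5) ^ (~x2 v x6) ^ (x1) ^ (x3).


A unit clause contains exactly one literal.
Unit clauses found: (~x5), (x1), (x3).
Count = 3.

3


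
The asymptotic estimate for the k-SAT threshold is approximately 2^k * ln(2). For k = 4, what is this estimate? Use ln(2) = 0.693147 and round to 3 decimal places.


Using the asymptotic formula: threshold ~ 2^k * ln(2).
2^4 = 16.
16 * 0.693147 = 11.09.

11.09


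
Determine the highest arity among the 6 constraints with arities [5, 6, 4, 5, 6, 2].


The arities are: 5, 6, 4, 5, 6, 2.
Scan for the maximum value.
Maximum arity = 6.

6


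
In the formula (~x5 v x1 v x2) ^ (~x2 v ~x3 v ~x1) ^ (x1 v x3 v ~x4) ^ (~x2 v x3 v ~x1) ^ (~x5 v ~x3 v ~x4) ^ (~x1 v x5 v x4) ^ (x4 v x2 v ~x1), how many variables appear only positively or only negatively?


A pure literal appears in only one polarity across all clauses.
No pure literals found.
Count = 0.

0


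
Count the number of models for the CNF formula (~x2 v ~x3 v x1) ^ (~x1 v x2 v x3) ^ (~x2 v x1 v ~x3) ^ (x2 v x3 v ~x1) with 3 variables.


Enumerate all 8 truth assignments over 3 variables.
Test each against every clause.
Satisfying assignments found: 6.

6


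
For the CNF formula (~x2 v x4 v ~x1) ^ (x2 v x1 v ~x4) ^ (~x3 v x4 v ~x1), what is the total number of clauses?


Each group enclosed in parentheses joined by ^ is one clause.
Counting the conjuncts: 3 clauses.

3


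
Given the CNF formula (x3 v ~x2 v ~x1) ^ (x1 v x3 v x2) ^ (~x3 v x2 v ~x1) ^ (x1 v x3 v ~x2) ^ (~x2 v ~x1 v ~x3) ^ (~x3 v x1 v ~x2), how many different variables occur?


Identify each distinct variable in the formula.
Variables found: x1, x2, x3.
Total distinct variables = 3.

3


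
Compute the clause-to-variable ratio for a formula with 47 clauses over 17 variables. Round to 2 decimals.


Clause-to-variable ratio = clauses / variables.
47 / 17 = 2.76.

2.76


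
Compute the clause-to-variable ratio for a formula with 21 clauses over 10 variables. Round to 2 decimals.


Clause-to-variable ratio = clauses / variables.
21 / 10 = 2.1.

2.1
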